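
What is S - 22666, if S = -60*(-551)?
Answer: 10394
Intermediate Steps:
S = 33060
S - 22666 = 33060 - 22666 = 10394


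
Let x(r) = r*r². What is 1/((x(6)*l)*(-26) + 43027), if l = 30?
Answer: -1/125453 ≈ -7.9711e-6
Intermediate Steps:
x(r) = r³
1/((x(6)*l)*(-26) + 43027) = 1/((6³*30)*(-26) + 43027) = 1/((216*30)*(-26) + 43027) = 1/(6480*(-26) + 43027) = 1/(-168480 + 43027) = 1/(-125453) = -1/125453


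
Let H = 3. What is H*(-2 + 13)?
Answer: 33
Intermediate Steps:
H*(-2 + 13) = 3*(-2 + 13) = 3*11 = 33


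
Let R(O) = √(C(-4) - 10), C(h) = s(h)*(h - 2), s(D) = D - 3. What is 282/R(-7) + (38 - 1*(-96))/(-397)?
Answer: -134/397 + 141*√2/4 ≈ 49.513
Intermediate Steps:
s(D) = -3 + D
C(h) = (-3 + h)*(-2 + h) (C(h) = (-3 + h)*(h - 2) = (-3 + h)*(-2 + h))
R(O) = 4*√2 (R(O) = √((-3 - 4)*(-2 - 4) - 10) = √(-7*(-6) - 10) = √(42 - 10) = √32 = 4*√2)
282/R(-7) + (38 - 1*(-96))/(-397) = 282/((4*√2)) + (38 - 1*(-96))/(-397) = 282*(√2/8) + (38 + 96)*(-1/397) = 141*√2/4 + 134*(-1/397) = 141*√2/4 - 134/397 = -134/397 + 141*√2/4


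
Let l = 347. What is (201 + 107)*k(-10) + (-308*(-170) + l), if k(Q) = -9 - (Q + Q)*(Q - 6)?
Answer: -48625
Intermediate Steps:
k(Q) = -9 - 2*Q*(-6 + Q)
(201 + 107)*k(-10) + (-308*(-170) + l) = (201 + 107)*(-9 - 2*(-10)**2 + 12*(-10)) + (-308*(-170) + 347) = 308*(-9 - 2*100 - 120) + (52360 + 347) = 308*(-9 - 200 - 120) + 52707 = 308*(-329) + 52707 = -101332 + 52707 = -48625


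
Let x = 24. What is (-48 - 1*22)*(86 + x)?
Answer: -7700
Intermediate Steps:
(-48 - 1*22)*(86 + x) = (-48 - 1*22)*(86 + 24) = (-48 - 22)*110 = -70*110 = -7700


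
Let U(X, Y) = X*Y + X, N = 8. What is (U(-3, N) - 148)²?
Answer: 30625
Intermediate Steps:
U(X, Y) = X + X*Y
(U(-3, N) - 148)² = (-3*(1 + 8) - 148)² = (-3*9 - 148)² = (-27 - 148)² = (-175)² = 30625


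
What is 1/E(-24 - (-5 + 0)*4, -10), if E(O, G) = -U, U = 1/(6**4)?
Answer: -1296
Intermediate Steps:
U = 1/1296 ≈ 0.00077160
E(O, G) = -1/1296 (E(O, G) = -1*1/1296 = -1/1296)
1/E(-24 - (-5 + 0)*4, -10) = 1/(-1/1296) = -1296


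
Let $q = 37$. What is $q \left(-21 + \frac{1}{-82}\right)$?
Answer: $- \frac{63751}{82} \approx -777.45$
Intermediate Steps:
$q \left(-21 + \frac{1}{-82}\right) = 37 \left(-21 + \frac{1}{-82}\right) = 37 \left(-21 - \frac{1}{82}\right) = 37 \left(- \frac{1723}{82}\right) = - \frac{63751}{82}$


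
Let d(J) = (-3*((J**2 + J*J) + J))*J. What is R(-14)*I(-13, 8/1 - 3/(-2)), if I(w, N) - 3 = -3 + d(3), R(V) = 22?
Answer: -4158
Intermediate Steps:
d(J) = J*(-6*J**2 - 3*J) (d(J) = (-3*((J**2 + J**2) + J))*J = (-3*(2*J**2 + J))*J = (-3*(J + 2*J**2))*J = (-6*J**2 - 3*J)*J = J*(-6*J**2 - 3*J))
I(w, N) = -189 (I(w, N) = 3 + (-3 + 3**2*(-3 - 6*3)) = 3 + (-3 + 9*(-3 - 18)) = 3 + (-3 + 9*(-21)) = 3 + (-3 - 189) = 3 - 192 = -189)
R(-14)*I(-13, 8/1 - 3/(-2)) = 22*(-189) = -4158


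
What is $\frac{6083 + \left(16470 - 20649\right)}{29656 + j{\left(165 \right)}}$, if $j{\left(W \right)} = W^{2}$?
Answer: $\frac{1904}{56881} \approx 0.033473$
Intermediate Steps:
$\frac{6083 + \left(16470 - 20649\right)}{29656 + j{\left(165 \right)}} = \frac{6083 + \left(16470 - 20649\right)}{29656 + 165^{2}} = \frac{6083 - 4179}{29656 + 27225} = \frac{1904}{56881}$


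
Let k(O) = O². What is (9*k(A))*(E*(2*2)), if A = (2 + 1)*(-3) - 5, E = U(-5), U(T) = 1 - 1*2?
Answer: -7056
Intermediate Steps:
U(T) = -1 (U(T) = 1 - 2 = -1)
E = -1
A = -14 (A = 3*(-3) - 5 = -9 - 5 = -14)
(9*k(A))*(E*(2*2)) = (9*(-14)²)*(-2*2) = (9*196)*(-1*4) = 1764*(-4) = -7056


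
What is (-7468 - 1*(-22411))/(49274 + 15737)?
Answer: 14943/65011 ≈ 0.22985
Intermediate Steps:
(-7468 - 1*(-22411))/(49274 + 15737) = (-7468 + 22411)/65011 = 14943*(1/65011) = 14943/65011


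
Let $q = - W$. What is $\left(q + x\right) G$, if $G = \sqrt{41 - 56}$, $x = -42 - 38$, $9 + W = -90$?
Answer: $19 i \sqrt{15} \approx 73.587 i$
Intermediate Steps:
$W = -99$ ($W = -9 - 90 = -99$)
$x = -80$ ($x = -42 - 38 = -80$)
$G = i \sqrt{15}$ ($G = \sqrt{-15} = i \sqrt{15} \approx 3.873 i$)
$q = 99$ ($q = \left(-1\right) \left(-99\right) = 99$)
$\left(q + x\right) G = \left(99 - 80\right) i \sqrt{15} = 19 i \sqrt{15}$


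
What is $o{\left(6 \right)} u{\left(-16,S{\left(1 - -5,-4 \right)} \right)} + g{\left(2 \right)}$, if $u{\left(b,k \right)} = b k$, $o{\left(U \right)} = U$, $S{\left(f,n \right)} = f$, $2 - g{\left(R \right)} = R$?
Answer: $-576$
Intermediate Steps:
$g{\left(R \right)} = 2 - R$
$o{\left(6 \right)} u{\left(-16,S{\left(1 - -5,-4 \right)} \right)} + g{\left(2 \right)} = 6 \left(- 16 \left(1 - -5\right)\right) + \left(2 - 2\right) = 6 \left(- 16 \left(1 + 5\right)\right) + \left(2 - 2\right) = 6 \left(\left(-16\right) 6\right) + 0 = 6 \left(-96\right) + 0 = -576 + 0 = -576$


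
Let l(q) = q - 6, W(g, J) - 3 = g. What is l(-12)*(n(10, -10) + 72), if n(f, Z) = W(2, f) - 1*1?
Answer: -1368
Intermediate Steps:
W(g, J) = 3 + g
l(q) = -6 + q
n(f, Z) = 4 (n(f, Z) = (3 + 2) - 1*1 = 5 - 1 = 4)
l(-12)*(n(10, -10) + 72) = (-6 - 12)*(4 + 72) = -18*76 = -1368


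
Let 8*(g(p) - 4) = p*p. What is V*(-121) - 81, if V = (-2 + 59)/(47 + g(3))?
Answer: -29651/139 ≈ -213.32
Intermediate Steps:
g(p) = 4 + p**2/8 (g(p) = 4 + (p*p)/8 = 4 + p**2/8)
V = 152/139 (V = (-2 + 59)/(47 + (4 + (1/8)*3**2)) = 57/(47 + (4 + (1/8)*9)) = 57/(47 + (4 + 9/8)) = 57/(47 + 41/8) = 57/(417/8) = 57*(8/417) = 152/139 ≈ 1.0935)
V*(-121) - 81 = (152/139)*(-121) - 81 = -18392/139 - 81 = -29651/139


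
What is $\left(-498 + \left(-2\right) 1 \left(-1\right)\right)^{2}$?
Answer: $246016$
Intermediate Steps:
$\left(-498 + \left(-2\right) 1 \left(-1\right)\right)^{2} = \left(-498 - -2\right)^{2} = \left(-498 + 2\right)^{2} = \left(-496\right)^{2} = 246016$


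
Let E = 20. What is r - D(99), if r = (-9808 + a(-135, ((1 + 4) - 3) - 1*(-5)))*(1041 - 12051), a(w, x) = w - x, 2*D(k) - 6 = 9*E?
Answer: 109549407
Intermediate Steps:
D(k) = 93 (D(k) = 3 + (9*20)/2 = 3 + (½)*180 = 3 + 90 = 93)
r = 109549500 (r = (-9808 + (-135 - (((1 + 4) - 3) - 1*(-5))))*(1041 - 12051) = (-9808 + (-135 - ((5 - 3) + 5)))*(-11010) = (-9808 + (-135 - (2 + 5)))*(-11010) = (-9808 + (-135 - 1*7))*(-11010) = (-9808 + (-135 - 7))*(-11010) = (-9808 - 142)*(-11010) = -9950*(-11010) = 109549500)
r - D(99) = 109549500 - 1*93 = 109549500 - 93 = 109549407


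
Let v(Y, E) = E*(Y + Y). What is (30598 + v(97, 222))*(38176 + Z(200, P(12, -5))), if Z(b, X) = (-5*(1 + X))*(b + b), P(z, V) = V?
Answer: 3401601216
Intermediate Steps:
Z(b, X) = 2*b*(-5 - 5*X) (Z(b, X) = (-5 - 5*X)*(2*b) = 2*b*(-5 - 5*X))
v(Y, E) = 2*E*Y (v(Y, E) = E*(2*Y) = 2*E*Y)
(30598 + v(97, 222))*(38176 + Z(200, P(12, -5))) = (30598 + 2*222*97)*(38176 - 10*200*(1 - 5)) = (30598 + 43068)*(38176 - 10*200*(-4)) = 73666*(38176 + 8000) = 73666*46176 = 3401601216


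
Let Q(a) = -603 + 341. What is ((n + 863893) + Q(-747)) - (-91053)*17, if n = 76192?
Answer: 2487724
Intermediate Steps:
Q(a) = -262
((n + 863893) + Q(-747)) - (-91053)*17 = ((76192 + 863893) - 262) - (-91053)*17 = (940085 - 262) - 1*(-1547901) = 939823 + 1547901 = 2487724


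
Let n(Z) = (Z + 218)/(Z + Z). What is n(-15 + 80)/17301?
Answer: 283/2249130 ≈ 0.00012583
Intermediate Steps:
n(Z) = (218 + Z)/(2*Z) (n(Z) = (218 + Z)/((2*Z)) = (218 + Z)*(1/(2*Z)) = (218 + Z)/(2*Z))
n(-15 + 80)/17301 = ((218 + (-15 + 80))/(2*(-15 + 80)))/17301 = ((½)*(218 + 65)/65)*(1/17301) = ((½)*(1/65)*283)*(1/17301) = (283/130)*(1/17301) = 283/2249130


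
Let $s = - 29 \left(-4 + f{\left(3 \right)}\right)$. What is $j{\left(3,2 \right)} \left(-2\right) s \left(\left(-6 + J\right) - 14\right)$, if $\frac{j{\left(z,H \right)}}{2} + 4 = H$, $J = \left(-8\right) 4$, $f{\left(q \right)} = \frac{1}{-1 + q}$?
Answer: $-42224$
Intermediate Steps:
$J = -32$
$j{\left(z,H \right)} = -8 + 2 H$
$s = \frac{203}{2}$ ($s = - 29 \left(-4 + \frac{1}{-1 + 3}\right) = - 29 \left(-4 + \frac{1}{2}\right) = \left(-29\right) \left(- \frac{7}{2}\right) = \frac{203}{2} \approx 101.5$)
$j{\left(3,2 \right)} \left(-2\right) s \left(\left(-6 + J\right) - 14\right) = \left(-8 + 2 \cdot 2\right) \left(-2\right) \frac{203}{2} \left(\left(-6 - 32\right) - 14\right) = \left(-8 + 4\right) \left(-2\right) \frac{203}{2} \left(-38 - 14\right) = \left(-4\right) \left(-2\right) \frac{203}{2} \left(-52\right) = 8 \cdot \frac{203}{2} \left(-52\right) = 812 \left(-52\right) = -42224$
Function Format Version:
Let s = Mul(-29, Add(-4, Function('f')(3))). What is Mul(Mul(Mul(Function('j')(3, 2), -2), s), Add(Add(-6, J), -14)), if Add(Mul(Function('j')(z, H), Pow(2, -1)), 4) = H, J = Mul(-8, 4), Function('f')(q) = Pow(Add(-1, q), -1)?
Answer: -42224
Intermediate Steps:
J = -32
Function('j')(z, H) = Add(-8, Mul(2, H))
s = Rational(203, 2) (s = Mul(-29, Add(-4, Pow(Add(-1, 3), -1))) = Mul(-29, Add(-4, Pow(2, -1))) = Mul(-29, Add(-4, Rational(1, 2))) = Mul(-29, Rational(-7, 2)) = Rational(203, 2) ≈ 101.50)
Mul(Mul(Mul(Function('j')(3, 2), -2), s), Add(Add(-6, J), -14)) = Mul(Mul(Mul(Add(-8, Mul(2, 2)), -2), Rational(203, 2)), Add(Add(-6, -32), -14)) = Mul(Mul(Mul(Add(-8, 4), -2), Rational(203, 2)), Add(-38, -14)) = Mul(Mul(Mul(-4, -2), Rational(203, 2)), -52) = Mul(Mul(8, Rational(203, 2)), -52) = Mul(812, -52) = -42224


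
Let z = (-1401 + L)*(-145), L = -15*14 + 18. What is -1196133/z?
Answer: -398711/76995 ≈ -5.1784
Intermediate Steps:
L = -192 (L = -210 + 18 = -192)
z = 230985 (z = (-1401 - 192)*(-145) = -1593*(-145) = 230985)
-1196133/z = -1196133/230985 = -1196133*1/230985 = -398711/76995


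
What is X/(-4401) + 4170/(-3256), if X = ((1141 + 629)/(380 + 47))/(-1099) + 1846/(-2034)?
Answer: -4378584367316153/3419418755654748 ≈ -1.2805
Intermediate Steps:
X = -434939069/477250641 (X = (1770/427)*(-1/1099) + 1846*(-1/2034) = (1770*(1/427))*(-1/1099) - 923/1017 = (1770/427)*(-1/1099) - 923/1017 = -1770/469273 - 923/1017 = -434939069/477250641 ≈ -0.91134)
X/(-4401) + 4170/(-3256) = -434939069/477250641/(-4401) + 4170/(-3256) = -434939069/477250641*(-1/4401) + 4170*(-1/3256) = 434939069/2100380071041 - 2085/1628 = -4378584367316153/3419418755654748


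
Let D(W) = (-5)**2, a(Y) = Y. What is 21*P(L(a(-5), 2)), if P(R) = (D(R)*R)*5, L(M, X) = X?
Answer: 5250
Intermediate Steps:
D(W) = 25
P(R) = 125*R (P(R) = (25*R)*5 = 125*R)
21*P(L(a(-5), 2)) = 21*(125*2) = 21*250 = 5250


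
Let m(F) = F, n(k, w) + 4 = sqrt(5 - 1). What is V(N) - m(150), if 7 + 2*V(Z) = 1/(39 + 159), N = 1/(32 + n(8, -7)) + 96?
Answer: -60785/396 ≈ -153.50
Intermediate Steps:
n(k, w) = -2 (n(k, w) = -4 + sqrt(5 - 1) = -4 + sqrt(4) = -4 + 2 = -2)
N = 2881/30 (N = 1/(32 - 2) + 96 = 1/30 + 96 = 2881/30 ≈ 96.033)
V(Z) = -1385/396 (V(Z) = -7/2 + 1/(2*(39 + 159)) = -7/2 + (1/2)/198 = -7/2 + (1/2)*(1/198) = -7/2 + 1/396 = -1385/396)
V(N) - m(150) = -1385/396 - 1*150 = -1385/396 - 150 = -60785/396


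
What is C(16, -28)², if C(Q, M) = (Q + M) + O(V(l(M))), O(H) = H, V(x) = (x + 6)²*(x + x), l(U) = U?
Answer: 735277456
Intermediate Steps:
V(x) = 2*x*(6 + x)² (V(x) = (6 + x)²*(2*x) = 2*x*(6 + x)²)
C(Q, M) = M + Q + 2*M*(6 + M)² (C(Q, M) = (Q + M) + 2*M*(6 + M)² = (M + Q) + 2*M*(6 + M)² = M + Q + 2*M*(6 + M)²)
C(16, -28)² = (-28 + 16 + 2*(-28)*(6 - 28)²)² = (-28 + 16 + 2*(-28)*(-22)²)² = (-28 + 16 + 2*(-28)*484)² = (-28 + 16 - 27104)² = (-27116)² = 735277456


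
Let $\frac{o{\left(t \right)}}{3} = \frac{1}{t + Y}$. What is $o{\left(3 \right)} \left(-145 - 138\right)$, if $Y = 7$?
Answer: $- \frac{849}{10} \approx -84.9$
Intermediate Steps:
$o{\left(t \right)} = \frac{3}{7 + t}$ ($o{\left(t \right)} = \frac{3}{t + 7} = \frac{3}{7 + t}$)
$o{\left(3 \right)} \left(-145 - 138\right) = \frac{3}{7 + 3} \left(-145 - 138\right) = \frac{3}{10} \left(-283\right) = - \frac{849}{10}$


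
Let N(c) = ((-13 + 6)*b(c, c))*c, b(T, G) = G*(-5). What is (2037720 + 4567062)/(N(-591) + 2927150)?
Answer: 6604782/15151985 ≈ 0.43590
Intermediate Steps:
b(T, G) = -5*G
N(c) = 35*c² (N(c) = ((-13 + 6)*(-5*c))*c = (-(-35)*c)*c = (35*c)*c = 35*c²)
(2037720 + 4567062)/(N(-591) + 2927150) = (2037720 + 4567062)/(35*(-591)² + 2927150) = 6604782/(35*349281 + 2927150) = 6604782/(12224835 + 2927150) = 6604782/15151985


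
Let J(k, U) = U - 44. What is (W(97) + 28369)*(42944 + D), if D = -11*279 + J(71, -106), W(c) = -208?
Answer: 1118695725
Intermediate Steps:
J(k, U) = -44 + U
D = -3219 (D = -11*279 + (-44 - 106) = -3069 - 150 = -3219)
(W(97) + 28369)*(42944 + D) = (-208 + 28369)*(42944 - 3219) = 28161*39725 = 1118695725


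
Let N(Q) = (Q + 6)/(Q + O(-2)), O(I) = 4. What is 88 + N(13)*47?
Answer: 2389/17 ≈ 140.53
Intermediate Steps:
N(Q) = (6 + Q)/(4 + Q) (N(Q) = (Q + 6)/(Q + 4) = (6 + Q)/(4 + Q))
88 + N(13)*47 = 88 + ((6 + 13)/(4 + 13))*47 = 88 + (19/17)*47 = 88 + 893/17 = 2389/17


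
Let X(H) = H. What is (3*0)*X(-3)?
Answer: 0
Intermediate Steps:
(3*0)*X(-3) = (3*0)*(-3) = 0*(-3) = 0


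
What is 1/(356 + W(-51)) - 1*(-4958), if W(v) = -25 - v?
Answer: 1893957/382 ≈ 4958.0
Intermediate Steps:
1/(356 + W(-51)) - 1*(-4958) = 1/(356 + (-25 - 1*(-51))) - 1*(-4958) = 1/(356 + (-25 + 51)) + 4958 = 1/(356 + 26) + 4958 = 1/382 + 4958 = 1893957/382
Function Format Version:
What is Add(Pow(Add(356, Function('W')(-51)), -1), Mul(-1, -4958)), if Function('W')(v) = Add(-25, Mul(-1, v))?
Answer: Rational(1893957, 382) ≈ 4958.0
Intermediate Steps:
Add(Pow(Add(356, Function('W')(-51)), -1), Mul(-1, -4958)) = Add(Pow(Add(356, Add(-25, Mul(-1, -51))), -1), Mul(-1, -4958)) = Add(Pow(Add(356, Add(-25, 51)), -1), 4958) = Add(Pow(Add(356, 26), -1), 4958) = Add(Pow(382, -1), 4958) = Add(Rational(1, 382), 4958) = Rational(1893957, 382)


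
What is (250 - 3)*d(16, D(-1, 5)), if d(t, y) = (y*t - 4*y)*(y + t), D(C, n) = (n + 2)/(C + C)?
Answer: -129675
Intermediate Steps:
D(C, n) = (2 + n)/(2*C) (D(C, n) = (2 + n)/((2*C)) = (2 + n)*(1/(2*C)) = (2 + n)/(2*C))
d(t, y) = (t + y)*(-4*y + t*y) (d(t, y) = (t*y - 4*y)*(t + y) = (-4*y + t*y)*(t + y) = (t + y)*(-4*y + t*y))
(250 - 3)*d(16, D(-1, 5)) = (250 - 3)*(((½)*(2 + 5)/(-1))*(16² - 4*16 - 2*(2 + 5)/(-1) + 16*((½)*(2 + 5)/(-1)))) = 247*(((½)*(-1)*7)*(256 - 64 - 2*(-1)*7 + 16*((½)*(-1)*7))) = 247*(-7*(256 - 64 - 4*(-7/2) + 16*(-7/2))/2) = 247*(-7*(256 - 64 + 14 - 56)/2) = 247*(-7/2*150) = 247*(-525) = -129675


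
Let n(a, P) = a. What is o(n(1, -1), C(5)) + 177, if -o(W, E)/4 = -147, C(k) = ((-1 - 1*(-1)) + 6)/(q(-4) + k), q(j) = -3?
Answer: 765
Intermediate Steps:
C(k) = 6/(-3 + k) (C(k) = ((-1 - 1*(-1)) + 6)/(-3 + k) = ((-1 + 1) + 6)/(-3 + k) = (0 + 6)/(-3 + k) = 6/(-3 + k))
o(W, E) = 588 (o(W, E) = -4*(-147) = 588)
o(n(1, -1), C(5)) + 177 = 588 + 177 = 765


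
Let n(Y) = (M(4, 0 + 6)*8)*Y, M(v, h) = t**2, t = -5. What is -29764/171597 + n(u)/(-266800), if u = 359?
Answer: -101308499/228910398 ≈ -0.44257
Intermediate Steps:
M(v, h) = 25 (M(v, h) = (-5)**2 = 25)
n(Y) = 200*Y (n(Y) = (25*8)*Y = 200*Y)
-29764/171597 + n(u)/(-266800) = -29764/171597 + (200*359)/(-266800) = -29764*1/171597 + 71800*(-1/266800) = -29764/171597 - 359/1334 = -101308499/228910398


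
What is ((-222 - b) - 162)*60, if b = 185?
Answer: -34140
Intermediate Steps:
((-222 - b) - 162)*60 = ((-222 - 1*185) - 162)*60 = ((-222 - 185) - 162)*60 = (-407 - 162)*60 = -569*60 = -34140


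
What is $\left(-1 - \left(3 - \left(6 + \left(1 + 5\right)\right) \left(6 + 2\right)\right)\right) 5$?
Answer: $460$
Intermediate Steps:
$\left(-1 - \left(3 - \left(6 + \left(1 + 5\right)\right) \left(6 + 2\right)\right)\right) 5 = \left(-1 - \left(3 - \left(6 + 6\right) 8\right)\right) 5 = \left(-1 + \left(-3 + 12 \cdot 8\right)\right) 5 = \left(-1 + \left(-3 + 96\right)\right) 5 = \left(-1 + 93\right) 5 = 92 \cdot 5 = 460$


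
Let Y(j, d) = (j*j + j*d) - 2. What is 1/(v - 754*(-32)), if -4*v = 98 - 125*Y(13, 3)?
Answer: 1/30541 ≈ 3.2743e-5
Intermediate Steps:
Y(j, d) = -2 + j² + d*j (Y(j, d) = (j² + d*j) - 2 = -2 + j² + d*j)
v = 6413 (v = -(98 - 125*(-2 + 13² + 3*13))/4 = -(98 - 125*(-2 + 169 + 39))/4 = -(98 - 125*206)/4 = -(98 - 25750)/4 = -¼*(-25652) = 6413)
1/(v - 754*(-32)) = 1/(6413 - 754*(-32)) = 1/(6413 + 24128) = 1/30541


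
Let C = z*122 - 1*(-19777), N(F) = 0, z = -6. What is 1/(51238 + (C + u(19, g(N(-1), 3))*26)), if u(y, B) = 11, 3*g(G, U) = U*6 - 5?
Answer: 1/70569 ≈ 1.4171e-5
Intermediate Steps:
g(G, U) = -5/3 + 2*U (g(G, U) = (U*6 - 5)/3 = (6*U - 5)/3 = (-5 + 6*U)/3 = -5/3 + 2*U)
C = 19045 (C = -6*122 - 1*(-19777) = -732 + 19777 = 19045)
1/(51238 + (C + u(19, g(N(-1), 3))*26)) = 1/(51238 + (19045 + 11*26)) = 1/(51238 + (19045 + 286)) = 1/(51238 + 19331) = 1/70569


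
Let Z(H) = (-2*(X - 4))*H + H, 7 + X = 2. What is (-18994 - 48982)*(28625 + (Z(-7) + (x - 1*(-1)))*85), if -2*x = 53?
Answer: -1030006340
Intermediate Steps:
X = -5 (X = -7 + 2 = -5)
x = -53/2 (x = -½*53 = -53/2 ≈ -26.500)
Z(H) = 19*H (Z(H) = (-2*(-5 - 4))*H + H = (-2*(-9))*H + H = 18*H + H = 19*H)
(-18994 - 48982)*(28625 + (Z(-7) + (x - 1*(-1)))*85) = (-18994 - 48982)*(28625 + (19*(-7) + (-53/2 - 1*(-1)))*85) = -67976*(28625 + (-133 + (-53/2 + 1))*85) = -67976*(28625 + (-133 - 51/2)*85) = -67976*(28625 - 317/2*85) = -67976*(28625 - 26945/2) = -67976*30305/2 = -1030006340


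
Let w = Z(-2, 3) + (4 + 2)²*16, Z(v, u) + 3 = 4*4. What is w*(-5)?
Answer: -2945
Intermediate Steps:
Z(v, u) = 13 (Z(v, u) = -3 + 4*4 = -3 + 16 = 13)
w = 589 (w = 13 + (4 + 2)²*16 = 13 + 6²*16 = 13 + 36*16 = 13 + 576 = 589)
w*(-5) = 589*(-5) = -2945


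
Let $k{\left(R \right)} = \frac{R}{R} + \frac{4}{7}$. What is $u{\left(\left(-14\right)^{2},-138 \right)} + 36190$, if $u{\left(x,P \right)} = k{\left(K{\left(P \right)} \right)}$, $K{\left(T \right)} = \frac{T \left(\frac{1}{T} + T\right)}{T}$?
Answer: $\frac{253341}{7} \approx 36192.0$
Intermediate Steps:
$K{\left(T \right)} = T + \frac{1}{T}$ ($K{\left(T \right)} = \frac{T \left(T + \frac{1}{T}\right)}{T} = T + \frac{1}{T}$)
$k{\left(R \right)} = \frac{11}{7}$ ($k{\left(R \right)} = 1 + 4 \cdot \frac{1}{7} = 1 + \frac{4}{7} = \frac{11}{7}$)
$u{\left(x,P \right)} = \frac{11}{7}$
$u{\left(\left(-14\right)^{2},-138 \right)} + 36190 = \frac{11}{7} + 36190 = \frac{253341}{7}$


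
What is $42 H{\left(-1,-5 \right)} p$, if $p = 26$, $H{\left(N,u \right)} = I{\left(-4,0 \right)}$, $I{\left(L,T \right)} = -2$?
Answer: $-2184$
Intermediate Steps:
$H{\left(N,u \right)} = -2$
$42 H{\left(-1,-5 \right)} p = 42 \left(-2\right) 26 = \left(-84\right) 26 = -2184$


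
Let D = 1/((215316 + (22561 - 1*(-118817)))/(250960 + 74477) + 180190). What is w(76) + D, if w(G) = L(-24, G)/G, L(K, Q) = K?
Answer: -117279638347/371392048252 ≈ -0.31578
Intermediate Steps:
w(G) = -24/G
D = 108479/19546949908 (D = 1/((215316 + (22561 + 118817))/325437 + 180190) = 1/((215316 + 141378)*(1/325437) + 180190) = 1/(356694*(1/325437) + 180190) = 1/(118898/108479 + 180190) = 1/(19546949908/108479) = 108479/19546949908 ≈ 5.5497e-6)
w(76) + D = -24/76 + 108479/19546949908 = -24*1/76 + 108479/19546949908 = -6/19 + 108479/19546949908 = -117279638347/371392048252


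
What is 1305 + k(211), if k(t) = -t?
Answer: 1094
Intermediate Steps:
1305 + k(211) = 1305 - 1*211 = 1305 - 211 = 1094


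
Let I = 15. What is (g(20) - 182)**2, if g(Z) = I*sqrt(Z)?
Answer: 37624 - 10920*sqrt(5) ≈ 13206.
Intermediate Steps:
g(Z) = 15*sqrt(Z)
(g(20) - 182)**2 = (15*sqrt(20) - 182)**2 = (15*(2*sqrt(5)) - 182)**2 = (30*sqrt(5) - 182)**2 = (-182 + 30*sqrt(5))**2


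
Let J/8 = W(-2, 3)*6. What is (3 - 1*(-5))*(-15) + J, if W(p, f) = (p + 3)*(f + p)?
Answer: -72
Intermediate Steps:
W(p, f) = (3 + p)*(f + p)
J = 48 (J = 8*(((-2)² + 3*3 + 3*(-2) + 3*(-2))*6) = 8*((4 + 9 - 6 - 6)*6) = 8*(1*6) = 8*6 = 48)
(3 - 1*(-5))*(-15) + J = (3 - 1*(-5))*(-15) + 48 = (3 + 5)*(-15) + 48 = 8*(-15) + 48 = -120 + 48 = -72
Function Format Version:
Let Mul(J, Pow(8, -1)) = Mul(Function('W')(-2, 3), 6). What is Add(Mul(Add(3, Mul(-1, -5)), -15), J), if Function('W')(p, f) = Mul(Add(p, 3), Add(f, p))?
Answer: -72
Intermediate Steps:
Function('W')(p, f) = Mul(Add(3, p), Add(f, p))
J = 48 (J = Mul(8, Mul(Add(Pow(-2, 2), Mul(3, 3), Mul(3, -2), Mul(3, -2)), 6)) = Mul(8, Mul(Add(4, 9, -6, -6), 6)) = Mul(8, Mul(1, 6)) = Mul(8, 6) = 48)
Add(Mul(Add(3, Mul(-1, -5)), -15), J) = Add(Mul(Add(3, Mul(-1, -5)), -15), 48) = Add(Mul(Add(3, 5), -15), 48) = Add(Mul(8, -15), 48) = Add(-120, 48) = -72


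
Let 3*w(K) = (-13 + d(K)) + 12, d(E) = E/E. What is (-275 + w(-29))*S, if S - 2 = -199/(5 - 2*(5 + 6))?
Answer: -64075/17 ≈ -3769.1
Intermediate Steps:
d(E) = 1
w(K) = 0 (w(K) = ((-13 + 1) + 12)/3 = (-12 + 12)/3 = (⅓)*0 = 0)
S = 233/17 (S = 2 - 199/(5 - 2*(5 + 6)) = 2 - 199/(5 - 2*11) = 2 - 199/(5 - 22) = 2 - 199/(-17) = 2 - 199*(-1/17) = 2 + 199/17 = 233/17 ≈ 13.706)
(-275 + w(-29))*S = (-275 + 0)*(233/17) = -275*233/17 = -64075/17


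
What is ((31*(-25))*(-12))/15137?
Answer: 9300/15137 ≈ 0.61439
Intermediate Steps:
((31*(-25))*(-12))/15137 = -775*(-12)*(1/15137) = 9300*(1/15137) = 9300/15137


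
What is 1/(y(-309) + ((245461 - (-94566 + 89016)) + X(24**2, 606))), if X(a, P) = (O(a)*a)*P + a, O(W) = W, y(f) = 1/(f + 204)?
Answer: 105/21137323514 ≈ 4.9675e-9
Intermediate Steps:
y(f) = 1/(204 + f)
X(a, P) = a + P*a**2 (X(a, P) = (a*a)*P + a = a**2*P + a = P*a**2 + a = a + P*a**2)
1/(y(-309) + ((245461 - (-94566 + 89016)) + X(24**2, 606))) = 1/(1/(204 - 309) + ((245461 - (-94566 + 89016)) + 24**2*(1 + 606*24**2))) = 1/(1/(-105) + ((245461 - 1*(-5550)) + 576*(1 + 606*576))) = 1/(-1/105 + ((245461 + 5550) + 576*(1 + 349056))) = 1/(-1/105 + (251011 + 576*349057)) = 1/(-1/105 + (251011 + 201056832)) = 1/(-1/105 + 201307843) = 1/(21137323514/105) = 105/21137323514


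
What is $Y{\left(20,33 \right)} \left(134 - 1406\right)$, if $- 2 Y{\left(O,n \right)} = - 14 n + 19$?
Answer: $-281748$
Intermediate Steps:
$Y{\left(O,n \right)} = - \frac{19}{2} + 7 n$ ($Y{\left(O,n \right)} = - \frac{- 14 n + 19}{2} = - \frac{19 - 14 n}{2} = - \frac{19}{2} + 7 n$)
$Y{\left(20,33 \right)} \left(134 - 1406\right) = \left(- \frac{19}{2} + 7 \cdot 33\right) \left(134 - 1406\right) = \left(- \frac{19}{2} + 231\right) \left(-1272\right) = \frac{443}{2} \left(-1272\right) = -281748$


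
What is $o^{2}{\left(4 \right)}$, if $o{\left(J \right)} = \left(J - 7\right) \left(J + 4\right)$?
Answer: $576$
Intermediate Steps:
$o{\left(J \right)} = \left(-7 + J\right) \left(4 + J\right)$
$o^{2}{\left(4 \right)} = \left(-28 + 4^{2} - 12\right)^{2} = \left(-28 + 16 - 12\right)^{2} = \left(-24\right)^{2} = 576$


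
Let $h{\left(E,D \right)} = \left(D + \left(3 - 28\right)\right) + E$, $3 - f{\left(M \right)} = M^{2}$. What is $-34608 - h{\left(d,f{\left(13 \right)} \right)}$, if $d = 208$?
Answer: $-34625$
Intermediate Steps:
$f{\left(M \right)} = 3 - M^{2}$
$h{\left(E,D \right)} = -25 + D + E$ ($h{\left(E,D \right)} = \left(D - 25\right) + E = \left(-25 + D\right) + E = -25 + D + E$)
$-34608 - h{\left(d,f{\left(13 \right)} \right)} = -34608 - \left(-25 + \left(3 - 13^{2}\right) + 208\right) = -34608 - \left(-25 + \left(3 - 169\right) + 208\right) = -34608 - \left(-25 - 166 + 208\right) = -34608 - 17 = -34625$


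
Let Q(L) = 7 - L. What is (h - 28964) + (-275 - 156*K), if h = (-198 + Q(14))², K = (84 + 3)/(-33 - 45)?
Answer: 12960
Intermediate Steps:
K = -29/26 (K = 87/(-78) = 87*(-1/78) = -29/26 ≈ -1.1154)
h = 42025 (h = (-198 + (7 - 1*14))² = (-198 + (7 - 14))² = (-198 - 7)² = (-205)² = 42025)
(h - 28964) + (-275 - 156*K) = (42025 - 28964) + (-275 - 156*(-29/26)) = 13061 + (-275 + 174) = 13061 - 101 = 12960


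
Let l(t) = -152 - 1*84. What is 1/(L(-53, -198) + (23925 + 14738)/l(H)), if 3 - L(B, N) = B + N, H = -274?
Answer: 236/21281 ≈ 0.011090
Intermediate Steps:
l(t) = -236 (l(t) = -152 - 84 = -236)
L(B, N) = 3 - B - N (L(B, N) = 3 - (B + N) = 3 + (-B - N) = 3 - B - N)
1/(L(-53, -198) + (23925 + 14738)/l(H)) = 1/((3 - 1*(-53) - 1*(-198)) + (23925 + 14738)/(-236)) = 1/((3 + 53 + 198) + 38663*(-1/236)) = 1/(254 - 38663/236) = 1/(21281/236) = 236/21281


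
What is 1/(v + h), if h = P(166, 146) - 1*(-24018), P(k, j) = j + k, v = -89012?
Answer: -1/64682 ≈ -1.5460e-5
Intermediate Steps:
h = 24330 (h = (146 + 166) - 1*(-24018) = 312 + 24018 = 24330)
1/(v + h) = 1/(-89012 + 24330) = 1/(-64682) = -1/64682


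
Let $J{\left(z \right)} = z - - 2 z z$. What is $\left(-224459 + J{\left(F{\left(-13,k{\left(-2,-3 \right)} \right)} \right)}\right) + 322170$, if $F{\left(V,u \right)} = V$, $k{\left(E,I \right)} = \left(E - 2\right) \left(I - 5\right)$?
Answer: $98036$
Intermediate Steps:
$k{\left(E,I \right)} = \left(-5 + I\right) \left(-2 + E\right)$ ($k{\left(E,I \right)} = \left(-2 + E\right) \left(-5 + I\right) = \left(-5 + I\right) \left(-2 + E\right)$)
$J{\left(z \right)} = z + 2 z^{2}$ ($J{\left(z \right)} = z - - 2 z^{2} = z + 2 z^{2}$)
$\left(-224459 + J{\left(F{\left(-13,k{\left(-2,-3 \right)} \right)} \right)}\right) + 322170 = \left(-224459 - 13 \left(1 + 2 \left(-13\right)\right)\right) + 322170 = \left(-224459 - 13 \left(1 - 26\right)\right) + 322170 = \left(-224459 - -325\right) + 322170 = \left(-224459 + 325\right) + 322170 = -224134 + 322170 = 98036$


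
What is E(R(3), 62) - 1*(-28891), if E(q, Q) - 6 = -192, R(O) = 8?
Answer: 28705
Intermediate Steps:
E(q, Q) = -186 (E(q, Q) = 6 - 192 = -186)
E(R(3), 62) - 1*(-28891) = -186 - 1*(-28891) = -186 + 28891 = 28705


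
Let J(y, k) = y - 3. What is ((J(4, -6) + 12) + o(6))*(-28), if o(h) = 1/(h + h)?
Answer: -1099/3 ≈ -366.33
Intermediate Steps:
J(y, k) = -3 + y
o(h) = 1/(2*h)
((J(4, -6) + 12) + o(6))*(-28) = (((-3 + 4) + 12) + (½)/6)*(-28) = ((1 + 12) + (½)*(⅙))*(-28) = (13 + 1/12)*(-28) = (157/12)*(-28) = -1099/3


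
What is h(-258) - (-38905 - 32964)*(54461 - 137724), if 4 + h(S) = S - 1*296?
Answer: -5984029105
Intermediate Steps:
h(S) = -300 + S (h(S) = -4 + (S - 1*296) = -4 + (S - 296) = -4 + (-296 + S) = -300 + S)
h(-258) - (-38905 - 32964)*(54461 - 137724) = (-300 - 258) - (-38905 - 32964)*(54461 - 137724) = -558 - (-71869)*(-83263) = -558 - 1*5984028547 = -558 - 5984028547 = -5984029105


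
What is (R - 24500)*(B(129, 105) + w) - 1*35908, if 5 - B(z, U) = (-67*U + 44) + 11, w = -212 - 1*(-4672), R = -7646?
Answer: -367946878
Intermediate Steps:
w = 4460 (w = -212 + 4672 = 4460)
B(z, U) = -50 + 67*U (B(z, U) = 5 - ((-67*U + 44) + 11) = 5 - ((44 - 67*U) + 11) = 5 - (55 - 67*U) = 5 + (-55 + 67*U) = -50 + 67*U)
(R - 24500)*(B(129, 105) + w) - 1*35908 = (-7646 - 24500)*((-50 + 67*105) + 4460) - 1*35908 = -32146*((-50 + 7035) + 4460) - 35908 = -32146*(6985 + 4460) - 35908 = -32146*11445 - 35908 = -367910970 - 35908 = -367946878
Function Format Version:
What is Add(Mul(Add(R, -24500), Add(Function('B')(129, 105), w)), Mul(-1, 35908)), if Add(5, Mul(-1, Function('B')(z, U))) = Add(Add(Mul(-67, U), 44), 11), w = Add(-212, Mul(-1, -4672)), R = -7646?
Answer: -367946878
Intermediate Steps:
w = 4460 (w = Add(-212, 4672) = 4460)
Function('B')(z, U) = Add(-50, Mul(67, U)) (Function('B')(z, U) = Add(5, Mul(-1, Add(Add(Mul(-67, U), 44), 11))) = Add(5, Mul(-1, Add(Add(44, Mul(-67, U)), 11))) = Add(5, Mul(-1, Add(55, Mul(-67, U)))) = Add(5, Add(-55, Mul(67, U))) = Add(-50, Mul(67, U)))
Add(Mul(Add(R, -24500), Add(Function('B')(129, 105), w)), Mul(-1, 35908)) = Add(Mul(Add(-7646, -24500), Add(Add(-50, Mul(67, 105)), 4460)), Mul(-1, 35908)) = Add(Mul(-32146, Add(Add(-50, 7035), 4460)), -35908) = Add(Mul(-32146, Add(6985, 4460)), -35908) = Add(Mul(-32146, 11445), -35908) = Add(-367910970, -35908) = -367946878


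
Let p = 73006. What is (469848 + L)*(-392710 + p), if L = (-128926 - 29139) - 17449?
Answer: -94099757136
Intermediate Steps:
L = -175514 (L = -158065 - 17449 = -175514)
(469848 + L)*(-392710 + p) = (469848 - 175514)*(-392710 + 73006) = 294334*(-319704) = -94099757136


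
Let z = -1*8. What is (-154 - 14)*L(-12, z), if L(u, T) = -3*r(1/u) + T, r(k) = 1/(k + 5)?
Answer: 85344/59 ≈ 1446.5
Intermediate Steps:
r(k) = 1/(5 + k)
z = -8
L(u, T) = T - 3/(5 + 1/u) (L(u, T) = -3/(5 + 1/u) + T = T - 3/(5 + 1/u))
(-154 - 14)*L(-12, z) = (-154 - 14)*(-8 - 3/(5 + 1/(-12))) = -168*(-8 - 3/(5 - 1/12)) = -168*(-8 - 3/59/12) = -168*(-8 - 3*12/59) = -168*(-8 - 36/59) = -168*(-508/59) = 85344/59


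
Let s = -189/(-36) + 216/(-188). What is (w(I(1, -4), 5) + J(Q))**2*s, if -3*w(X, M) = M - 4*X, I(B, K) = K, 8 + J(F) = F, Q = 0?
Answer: 173475/188 ≈ 922.74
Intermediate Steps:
J(F) = -8 + F
w(X, M) = -M/3 + 4*X/3 (w(X, M) = -(M - 4*X)/3 = -M/3 + 4*X/3)
s = 771/188 (s = -189*(-1/36) + 216*(-1/188) = 21/4 - 54/47 = 771/188 ≈ 4.1011)
(w(I(1, -4), 5) + J(Q))**2*s = ((-1/3*5 + (4/3)*(-4)) + (-8 + 0))**2*(771/188) = ((-5/3 - 16/3) - 8)**2*(771/188) = (-7 - 8)**2*(771/188) = (-15)**2*(771/188) = 225*(771/188) = 173475/188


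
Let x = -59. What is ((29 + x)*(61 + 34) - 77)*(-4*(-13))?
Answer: -152204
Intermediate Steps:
((29 + x)*(61 + 34) - 77)*(-4*(-13)) = ((29 - 59)*(61 + 34) - 77)*(-4*(-13)) = (-30*95 - 77)*52 = (-2850 - 77)*52 = -2927*52 = -152204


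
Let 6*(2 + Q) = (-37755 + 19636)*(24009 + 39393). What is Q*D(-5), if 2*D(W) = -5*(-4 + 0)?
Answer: -1914634750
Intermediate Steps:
D(W) = 10 (D(W) = (-5*(-4 + 0))/2 = (-5*(-4))/2 = (½)*20 = 10)
Q = -191463475 (Q = -2 + ((-37755 + 19636)*(24009 + 39393))/6 = -2 + (-18119*63402)/6 = -2 + (⅙)*(-1148780838) = -2 - 191463473 = -191463475)
Q*D(-5) = -191463475*10 = -1914634750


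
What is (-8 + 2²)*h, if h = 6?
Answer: -24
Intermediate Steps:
(-8 + 2²)*h = (-8 + 2²)*6 = (-8 + 4)*6 = -4*6 = -24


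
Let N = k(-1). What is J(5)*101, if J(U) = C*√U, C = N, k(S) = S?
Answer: -101*√5 ≈ -225.84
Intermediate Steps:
N = -1
C = -1
J(U) = -√U
J(5)*101 = -√5*101 = -101*√5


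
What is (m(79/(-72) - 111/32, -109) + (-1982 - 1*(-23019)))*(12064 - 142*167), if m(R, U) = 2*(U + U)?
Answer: -240001650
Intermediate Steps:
m(R, U) = 4*U (m(R, U) = 2*(2*U) = 4*U)
(m(79/(-72) - 111/32, -109) + (-1982 - 1*(-23019)))*(12064 - 142*167) = (4*(-109) + (-1982 - 1*(-23019)))*(12064 - 142*167) = (-436 + (-1982 + 23019))*(12064 - 1*23714) = (-436 + 21037)*(12064 - 23714) = 20601*(-11650) = -240001650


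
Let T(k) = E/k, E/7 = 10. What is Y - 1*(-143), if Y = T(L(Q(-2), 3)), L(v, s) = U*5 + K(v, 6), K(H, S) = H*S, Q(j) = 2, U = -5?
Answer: 1789/13 ≈ 137.62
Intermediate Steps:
E = 70 (E = 7*10 = 70)
L(v, s) = -25 + 6*v (L(v, s) = -5*5 + v*6 = -25 + 6*v)
T(k) = 70/k
Y = -70/13 (Y = 70/(-25 + 6*2) = 70/(-25 + 12) = 70/(-13) = 70*(-1/13) = -70/13 ≈ -5.3846)
Y - 1*(-143) = -70/13 - 1*(-143) = -70/13 + 143 = 1789/13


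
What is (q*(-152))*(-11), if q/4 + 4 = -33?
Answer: -247456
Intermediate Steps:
q = -148 (q = -16 + 4*(-33) = -16 - 132 = -148)
(q*(-152))*(-11) = -148*(-152)*(-11) = 22496*(-11) = -247456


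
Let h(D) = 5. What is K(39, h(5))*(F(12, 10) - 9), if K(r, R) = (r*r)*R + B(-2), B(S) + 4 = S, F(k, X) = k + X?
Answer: 98787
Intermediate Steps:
F(k, X) = X + k
B(S) = -4 + S
K(r, R) = -6 + R*r² (K(r, R) = (r*r)*R + (-4 - 2) = r²*R - 6 = R*r² - 6 = -6 + R*r²)
K(39, h(5))*(F(12, 10) - 9) = (-6 + 5*39²)*((10 + 12) - 9) = (-6 + 5*1521)*(22 - 9) = (-6 + 7605)*13 = 7599*13 = 98787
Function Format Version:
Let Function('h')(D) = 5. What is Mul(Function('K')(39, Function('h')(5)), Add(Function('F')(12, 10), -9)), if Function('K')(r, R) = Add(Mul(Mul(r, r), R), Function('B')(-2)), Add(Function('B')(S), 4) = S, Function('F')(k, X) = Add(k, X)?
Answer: 98787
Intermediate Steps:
Function('F')(k, X) = Add(X, k)
Function('B')(S) = Add(-4, S)
Function('K')(r, R) = Add(-6, Mul(R, Pow(r, 2))) (Function('K')(r, R) = Add(Mul(Mul(r, r), R), Add(-4, -2)) = Add(Mul(Pow(r, 2), R), -6) = Add(Mul(R, Pow(r, 2)), -6) = Add(-6, Mul(R, Pow(r, 2))))
Mul(Function('K')(39, Function('h')(5)), Add(Function('F')(12, 10), -9)) = Mul(Add(-6, Mul(5, Pow(39, 2))), Add(Add(10, 12), -9)) = Mul(Add(-6, Mul(5, 1521)), Add(22, -9)) = Mul(Add(-6, 7605), 13) = Mul(7599, 13) = 98787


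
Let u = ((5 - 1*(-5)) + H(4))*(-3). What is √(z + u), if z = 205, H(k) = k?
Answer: √163 ≈ 12.767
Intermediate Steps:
u = -42 (u = ((5 - 1*(-5)) + 4)*(-3) = ((5 + 5) + 4)*(-3) = (10 + 4)*(-3) = 14*(-3) = -42)
√(z + u) = √(205 - 42) = √163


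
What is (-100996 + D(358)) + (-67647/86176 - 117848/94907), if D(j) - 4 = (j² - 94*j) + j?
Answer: -50086611722181/8178705632 ≈ -6124.0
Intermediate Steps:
D(j) = 4 + j² - 93*j (D(j) = 4 + ((j² - 94*j) + j) = 4 + (j² - 93*j) = 4 + j² - 93*j)
(-100996 + D(358)) + (-67647/86176 - 117848/94907) = (-100996 + (4 + 358² - 93*358)) + (-67647/86176 - 117848/94907) = (-100996 + (4 + 128164 - 33294)) + (-67647*1/86176 - 117848*1/94907) = (-100996 + 94874) + (-67647/86176 - 117848/94907) = -6122 - 16575843077/8178705632 = -50086611722181/8178705632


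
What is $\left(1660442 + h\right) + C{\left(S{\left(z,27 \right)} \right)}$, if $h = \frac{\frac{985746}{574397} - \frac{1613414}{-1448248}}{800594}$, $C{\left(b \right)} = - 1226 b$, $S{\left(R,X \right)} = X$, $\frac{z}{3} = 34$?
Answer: $\frac{541895737924978916208063}{332994787766417432} \approx 1.6273 \cdot 10^{6}$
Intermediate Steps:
$z = 102$ ($z = 3 \cdot 34 = 102$)
$h = \frac{1177172417183}{332994787766417432}$ ($h = \left(985746 \cdot \frac{1}{574397} - - \frac{806707}{724124}\right) \frac{1}{800594} = \left(\frac{985746}{574397} + \frac{806707}{724124}\right) \frac{1}{800594} = \frac{1177172417183}{415934653228} \cdot \frac{1}{800594} = \frac{1177172417183}{332994787766417432} \approx 3.5351 \cdot 10^{-6}$)
$\left(1660442 + h\right) + C{\left(S{\left(z,27 \right)} \right)} = \left(1660442 + \frac{1177172417183}{332994787766417432}\right) - 33102 = \frac{552918531389622866042127}{332994787766417432} - 33102 = \frac{541895737924978916208063}{332994787766417432}$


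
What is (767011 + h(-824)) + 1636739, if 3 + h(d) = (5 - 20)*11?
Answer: 2403582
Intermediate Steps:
h(d) = -168 (h(d) = -3 + (5 - 20)*11 = -3 - 15*11 = -3 - 165 = -168)
(767011 + h(-824)) + 1636739 = (767011 - 168) + 1636739 = 766843 + 1636739 = 2403582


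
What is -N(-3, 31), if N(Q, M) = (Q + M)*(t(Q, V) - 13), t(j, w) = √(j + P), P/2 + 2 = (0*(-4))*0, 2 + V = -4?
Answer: 364 - 28*I*√7 ≈ 364.0 - 74.081*I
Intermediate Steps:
V = -6 (V = -2 - 4 = -6)
P = -4 (P = -4 + 2*((0*(-4))*0) = -4 + 2*(0*0) = -4 + 2*0 = -4 + 0 = -4)
t(j, w) = √(-4 + j) (t(j, w) = √(j - 4) = √(-4 + j))
N(Q, M) = (-13 + √(-4 + Q))*(M + Q) (N(Q, M) = (Q + M)*(√(-4 + Q) - 13) = (M + Q)*(-13 + √(-4 + Q)) = (-13 + √(-4 + Q))*(M + Q))
-N(-3, 31) = -(-13*31 - 13*(-3) + 31*√(-4 - 3) - 3*√(-4 - 3)) = -(-403 + 39 + 31*√(-7) - 3*I*√7) = -(-403 + 39 + 31*(I*√7) - 3*I*√7) = -(-403 + 39 + 31*I*√7 - 3*I*√7) = -(-364 + 28*I*√7) = 364 - 28*I*√7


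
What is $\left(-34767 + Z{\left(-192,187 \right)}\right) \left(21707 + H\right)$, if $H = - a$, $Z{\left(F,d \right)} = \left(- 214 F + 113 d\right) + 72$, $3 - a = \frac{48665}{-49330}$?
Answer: $\frac{2946746014422}{4933} \approx 5.9735 \cdot 10^{8}$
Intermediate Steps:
$a = \frac{39331}{9866}$ ($a = 3 - \frac{48665}{-49330} = 3 - 48665 \left(- \frac{1}{49330}\right) = 3 - - \frac{9733}{9866} = 3 + \frac{9733}{9866} = \frac{39331}{9866} \approx 3.9865$)
$Z{\left(F,d \right)} = 72 - 214 F + 113 d$
$H = - \frac{39331}{9866}$ ($H = \left(-1\right) \frac{39331}{9866} = - \frac{39331}{9866} \approx -3.9865$)
$\left(-34767 + Z{\left(-192,187 \right)}\right) \left(21707 + H\right) = \left(-34767 + \left(72 - -41088 + 113 \cdot 187\right)\right) \left(21707 - \frac{39331}{9866}\right) = \left(-34767 + \left(72 + 41088 + 21131\right)\right) \frac{214121931}{9866} = \left(-34767 + 62291\right) \frac{214121931}{9866} = 27524 \cdot \frac{214121931}{9866} = \frac{2946746014422}{4933}$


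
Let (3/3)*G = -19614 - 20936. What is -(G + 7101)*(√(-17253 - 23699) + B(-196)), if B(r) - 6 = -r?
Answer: 6756698 + 66898*I*√10238 ≈ 6.7567e+6 + 6.7689e+6*I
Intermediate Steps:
G = -40550 (G = -19614 - 20936 = -40550)
B(r) = 6 - r
-(G + 7101)*(√(-17253 - 23699) + B(-196)) = -(-40550 + 7101)*(√(-17253 - 23699) + (6 - 1*(-196))) = -(-33449)*(√(-40952) + (6 + 196)) = -(-33449)*(2*I*√10238 + 202) = -(-33449)*(202 + 2*I*√10238) = -(-6756698 - 66898*I*√10238) = 6756698 + 66898*I*√10238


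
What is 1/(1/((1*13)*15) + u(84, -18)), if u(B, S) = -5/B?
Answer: -1820/99 ≈ -18.384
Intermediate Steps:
1/(1/((1*13)*15) + u(84, -18)) = 1/(1/((1*13)*15) - 5/84) = 1/(1/(13*15) - 5*1/84) = 1/(1/195 - 5/84) = 1/(-99/1820) = -1820/99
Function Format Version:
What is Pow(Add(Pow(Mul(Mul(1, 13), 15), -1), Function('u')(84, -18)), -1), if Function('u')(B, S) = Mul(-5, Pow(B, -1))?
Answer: Rational(-1820, 99) ≈ -18.384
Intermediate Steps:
Pow(Add(Pow(Mul(Mul(1, 13), 15), -1), Function('u')(84, -18)), -1) = Pow(Add(Pow(Mul(Mul(1, 13), 15), -1), Mul(-5, Pow(84, -1))), -1) = Pow(Add(Pow(Mul(13, 15), -1), Mul(-5, Rational(1, 84))), -1) = Pow(Add(Pow(195, -1), Rational(-5, 84)), -1) = Pow(Add(Rational(1, 195), Rational(-5, 84)), -1) = Pow(Rational(-99, 1820), -1) = Rational(-1820, 99)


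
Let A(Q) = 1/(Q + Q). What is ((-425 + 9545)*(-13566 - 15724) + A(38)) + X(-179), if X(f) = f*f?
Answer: -20299049683/76 ≈ -2.6709e+8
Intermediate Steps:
A(Q) = 1/(2*Q)
X(f) = f²
((-425 + 9545)*(-13566 - 15724) + A(38)) + X(-179) = ((-425 + 9545)*(-13566 - 15724) + (½)/38) + (-179)² = (9120*(-29290) + (½)*(1/38)) + 32041 = (-267124800 + 1/76) + 32041 = -20301484799/76 + 32041 = -20299049683/76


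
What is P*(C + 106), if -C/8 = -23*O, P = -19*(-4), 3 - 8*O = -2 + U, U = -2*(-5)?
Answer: -684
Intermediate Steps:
U = 10
O = -5/8 (O = 3/8 - (-2 + 10)/8 = 3/8 - ⅛*8 = 3/8 - 1 = -5/8 ≈ -0.62500)
P = 76
C = -115 (C = -(-184)*(-5)/8 = -8*115/8 = -115)
P*(C + 106) = 76*(-115 + 106) = 76*(-9) = -684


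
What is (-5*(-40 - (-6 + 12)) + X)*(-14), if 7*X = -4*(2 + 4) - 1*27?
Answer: -3118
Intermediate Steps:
X = -51/7 (X = (-4*(2 + 4) - 1*27)/7 = (-4*6 - 27)/7 = (-24 - 27)/7 = (⅐)*(-51) = -51/7 ≈ -7.2857)
(-5*(-40 - (-6 + 12)) + X)*(-14) = (-5*(-40 - (-6 + 12)) - 51/7)*(-14) = (-5*(-40 - 1*6) - 51/7)*(-14) = (-5*(-40 - 6) - 51/7)*(-14) = (-5*(-46) - 51/7)*(-14) = (230 - 51/7)*(-14) = (1559/7)*(-14) = -3118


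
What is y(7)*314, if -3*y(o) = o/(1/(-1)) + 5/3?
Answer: 5024/9 ≈ 558.22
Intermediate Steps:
y(o) = -5/9 + o/3 (y(o) = -(o/(1/(-1)) + 5/3)/3 = -(o/(-1) + 5*(1/3))/3 = -(o*(-1) + 5/3)/3 = -(-o + 5/3)/3 = -(5/3 - o)/3 = -5/9 + o/3)
y(7)*314 = (-5/9 + (1/3)*7)*314 = (-5/9 + 7/3)*314 = (16/9)*314 = 5024/9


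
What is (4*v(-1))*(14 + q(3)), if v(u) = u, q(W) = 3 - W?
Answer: -56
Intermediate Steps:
(4*v(-1))*(14 + q(3)) = (4*(-1))*(14 + (3 - 1*3)) = -4*(14 + (3 - 3)) = -4*(14 + 0) = -4*14 = -56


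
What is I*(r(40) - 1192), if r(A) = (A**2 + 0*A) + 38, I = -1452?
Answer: -647592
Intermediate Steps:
r(A) = 38 + A**2 (r(A) = (A**2 + 0) + 38 = A**2 + 38 = 38 + A**2)
I*(r(40) - 1192) = -1452*((38 + 40**2) - 1192) = -1452*((38 + 1600) - 1192) = -1452*(1638 - 1192) = -1452*446 = -647592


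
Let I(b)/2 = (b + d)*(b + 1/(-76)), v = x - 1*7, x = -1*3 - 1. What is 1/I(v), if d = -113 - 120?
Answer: 19/102114 ≈ 0.00018607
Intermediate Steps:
x = -4 (x = -3 - 1 = -4)
d = -233
v = -11 (v = -4 - 1*7 = -4 - 7 = -11)
I(b) = 2*(-233 + b)*(-1/76 + b) (I(b) = 2*((b - 233)*(b + 1/(-76))) = 2*((-233 + b)*(b - 1/76)) = 2*((-233 + b)*(-1/76 + b)) = 2*(-233 + b)*(-1/76 + b))
1/I(v) = 1/(233/38 + 2*(-11)² - 17709/38*(-11)) = 1/(233/38 + 2*121 + 194799/38) = 1/(233/38 + 242 + 194799/38) = 1/(102114/19) = 19/102114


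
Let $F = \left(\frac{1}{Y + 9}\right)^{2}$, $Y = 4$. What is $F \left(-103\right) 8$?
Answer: $- \frac{824}{169} \approx -4.8757$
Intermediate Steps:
$F = \frac{1}{169}$ ($F = \left(\frac{1}{4 + 9}\right)^{2} = \left(\frac{1}{13}\right)^{2} = \frac{1}{169} \approx 0.0059172$)
$F \left(-103\right) 8 = \frac{1}{169} \left(-103\right) 8 = \left(- \frac{103}{169}\right) 8 = - \frac{824}{169}$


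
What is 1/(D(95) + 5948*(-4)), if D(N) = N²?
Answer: -1/14767 ≈ -6.7719e-5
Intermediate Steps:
1/(D(95) + 5948*(-4)) = 1/(95² + 5948*(-4)) = 1/(9025 - 23792) = 1/(-14767) = -1/14767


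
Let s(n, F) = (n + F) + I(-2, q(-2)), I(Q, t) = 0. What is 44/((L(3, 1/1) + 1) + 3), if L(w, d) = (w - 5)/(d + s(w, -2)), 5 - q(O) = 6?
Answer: 44/3 ≈ 14.667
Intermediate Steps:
q(O) = -1 (q(O) = 5 - 1*6 = 5 - 6 = -1)
s(n, F) = F + n (s(n, F) = (n + F) + 0 = (F + n) + 0 = F + n)
L(w, d) = (-5 + w)/(-2 + d + w) (L(w, d) = (w - 5)/(d + (-2 + w)) = (-5 + w)/(-2 + d + w))
44/((L(3, 1/1) + 1) + 3) = 44/(((-5 + 3)/(-2 + 1/1 + 3) + 1) + 3) = 44/((-2/(-2 + 1 + 3) + 1) + 3) = 44/((-2/2 + 1) + 3) = 44/(((1/2)*(-2) + 1) + 3) = 44/((-1 + 1) + 3) = 44/(0 + 3) = 44/3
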